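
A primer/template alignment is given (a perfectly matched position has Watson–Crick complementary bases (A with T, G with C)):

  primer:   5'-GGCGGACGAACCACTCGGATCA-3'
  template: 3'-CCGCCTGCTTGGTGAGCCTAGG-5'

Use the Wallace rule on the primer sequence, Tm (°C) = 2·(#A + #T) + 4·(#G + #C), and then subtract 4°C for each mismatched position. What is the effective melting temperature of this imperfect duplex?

Primer base counts: A=6, T=2, G=7, C=7 → A+T=8, G+C=14
Perfect-match Tm = 2(8) + 4(14) = 16 + 56 = 72°C
Mismatches (positions where the bases are not complementary): 1 (at position 22)
Effective Tm = 72 − 1×4 = 72 − 4 = 68°C

68°C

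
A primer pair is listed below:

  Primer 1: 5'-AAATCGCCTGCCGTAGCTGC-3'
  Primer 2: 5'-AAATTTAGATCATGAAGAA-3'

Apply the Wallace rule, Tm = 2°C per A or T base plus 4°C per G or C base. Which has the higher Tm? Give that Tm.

Primer 1: A+T=8, G+C=12 → Tm = 2(8)+4(12) = 64°C
Primer 2: A+T=15, G+C=4 → Tm = 2(15)+4(4) = 46°C
64°C vs 46°C → primer 1 is higher.

Primer 1, 64°C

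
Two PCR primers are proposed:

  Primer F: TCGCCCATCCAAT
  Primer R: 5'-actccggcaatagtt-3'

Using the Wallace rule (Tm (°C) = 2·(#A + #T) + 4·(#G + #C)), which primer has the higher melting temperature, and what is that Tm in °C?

Primer R, 44°C

Primer F: A+T=6, G+C=7 → Tm = 2(6)+4(7) = 40°C
Primer R: A+T=8, G+C=7 → Tm = 2(8)+4(7) = 44°C
40°C vs 44°C → primer R is higher.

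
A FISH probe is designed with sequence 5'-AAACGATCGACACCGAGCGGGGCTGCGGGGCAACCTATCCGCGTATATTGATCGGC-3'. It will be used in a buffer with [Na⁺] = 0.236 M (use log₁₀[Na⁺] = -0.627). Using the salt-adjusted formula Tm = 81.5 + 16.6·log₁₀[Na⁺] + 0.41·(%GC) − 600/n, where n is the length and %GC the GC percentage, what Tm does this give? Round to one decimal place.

85.3°C

Length n = 56. Counting bases: T=9, C=16, A=13, G=18
G+C = 34, so %GC = 34/56 × 100 = 60.714%
Salt term: 16.6 × (-0.627) = -10.408
GC term: 0.41 × 60.714 = 24.893; length term: −600/56 = −10.714
Tm = 81.5 + (-10.408) + 24.893 − 10.714 = 85.271 → 85.3°C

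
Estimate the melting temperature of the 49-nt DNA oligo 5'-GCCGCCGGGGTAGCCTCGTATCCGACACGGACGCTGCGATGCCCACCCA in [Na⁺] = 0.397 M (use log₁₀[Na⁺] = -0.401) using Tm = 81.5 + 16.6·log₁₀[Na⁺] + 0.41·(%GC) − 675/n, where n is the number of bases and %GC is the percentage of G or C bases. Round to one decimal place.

Length n = 49. Counting bases: C=20, T=6, A=8, G=15
G+C = 35, so %GC = 35/49 × 100 = 71.429%
Salt term: 16.6 × (-0.401) = -6.657
GC term: 0.41 × 71.429 = 29.286; length term: −675/49 = −13.776
Tm = 81.5 + (-6.657) + 29.286 − 13.776 = 90.353 → 90.4°C

90.4°C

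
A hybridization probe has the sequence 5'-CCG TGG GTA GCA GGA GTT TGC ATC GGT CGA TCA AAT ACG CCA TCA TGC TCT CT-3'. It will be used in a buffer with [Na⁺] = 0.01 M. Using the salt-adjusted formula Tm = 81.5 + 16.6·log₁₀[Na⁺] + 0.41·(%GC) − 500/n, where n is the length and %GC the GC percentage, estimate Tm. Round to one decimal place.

Length n = 53. Counting bases: A=11, C=14, G=14, T=14
G+C = 28, so %GC = 28/53 × 100 = 52.83%
Salt term: 16.6 × (-2) = -33.2
GC term: 0.41 × 52.83 = 21.66; length term: −500/53 = −9.434
Tm = 81.5 + (-33.2) + 21.66 − 9.434 = 60.526 → 60.5°C

60.5°C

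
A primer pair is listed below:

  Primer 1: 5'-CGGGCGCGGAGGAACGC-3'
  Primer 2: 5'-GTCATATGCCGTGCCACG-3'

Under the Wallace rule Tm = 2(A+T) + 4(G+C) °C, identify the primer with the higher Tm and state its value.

Primer 1: A+T=3, G+C=14 → Tm = 2(3)+4(14) = 62°C
Primer 2: A+T=7, G+C=11 → Tm = 2(7)+4(11) = 58°C
62°C vs 58°C → primer 1 is higher.

Primer 1, 62°C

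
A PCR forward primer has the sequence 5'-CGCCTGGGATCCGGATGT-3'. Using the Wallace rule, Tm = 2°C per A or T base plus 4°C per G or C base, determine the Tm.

Base counts: C=5, G=7, A=2, T=4
A+T = 6, G+C = 12
Tm = 2(6) + 4(12) = 12 + 48 = 60°C

60°C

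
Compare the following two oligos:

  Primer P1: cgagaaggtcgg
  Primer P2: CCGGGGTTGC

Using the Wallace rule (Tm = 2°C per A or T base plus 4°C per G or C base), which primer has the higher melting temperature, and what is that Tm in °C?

Primer P1: A+T=4, G+C=8 → Tm = 2(4)+4(8) = 40°C
Primer P2: A+T=2, G+C=8 → Tm = 2(2)+4(8) = 36°C
40°C vs 36°C → primer P1 is higher.

Primer P1, 40°C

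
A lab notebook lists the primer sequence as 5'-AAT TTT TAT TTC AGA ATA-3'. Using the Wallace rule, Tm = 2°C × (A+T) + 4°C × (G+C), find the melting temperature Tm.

Scanning the sequence gives A=7, T=9, C=1, G=1.
So N_AT = 16 and N_GC = 2.
Tm = 2×16 + 4×2 = 40°C

40°C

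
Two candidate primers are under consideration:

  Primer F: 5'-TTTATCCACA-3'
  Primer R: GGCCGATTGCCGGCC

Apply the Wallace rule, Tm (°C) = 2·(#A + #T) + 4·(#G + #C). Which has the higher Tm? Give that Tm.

Primer R, 54°C

Primer F: A+T=7, G+C=3 → Tm = 2(7)+4(3) = 26°C
Primer R: A+T=3, G+C=12 → Tm = 2(3)+4(12) = 54°C
26°C vs 54°C → primer R is higher.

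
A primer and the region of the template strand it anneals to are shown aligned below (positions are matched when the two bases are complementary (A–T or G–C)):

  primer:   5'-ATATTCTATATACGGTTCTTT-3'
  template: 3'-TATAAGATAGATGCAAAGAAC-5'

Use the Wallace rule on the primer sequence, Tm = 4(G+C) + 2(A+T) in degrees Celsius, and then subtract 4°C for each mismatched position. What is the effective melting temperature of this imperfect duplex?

40°C

Primer base counts: A=5, T=11, G=2, C=3 → A+T=16, G+C=5
Perfect-match Tm = 2(16) + 4(5) = 32 + 20 = 52°C
Mismatches (positions where the bases are not complementary): 3 (at positions 10, 15, 21)
Effective Tm = 52 − 3×4 = 52 − 12 = 40°C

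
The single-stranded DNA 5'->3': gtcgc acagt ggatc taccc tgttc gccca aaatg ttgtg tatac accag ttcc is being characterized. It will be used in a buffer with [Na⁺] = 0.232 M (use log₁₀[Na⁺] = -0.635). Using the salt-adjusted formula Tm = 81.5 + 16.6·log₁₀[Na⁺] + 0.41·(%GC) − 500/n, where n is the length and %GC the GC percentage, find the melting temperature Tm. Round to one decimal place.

82.2°C

Length n = 54. Counting bases: T=15, C=16, G=11, A=12
G+C = 27, so %GC = 27/54 × 100 = 50%
Salt term: 16.6 × (-0.635) = -10.541
GC term: 0.41 × 50 = 20.5; length term: −500/54 = −9.259
Tm = 81.5 + (-10.541) + 20.5 − 9.259 = 82.2 → 82.2°C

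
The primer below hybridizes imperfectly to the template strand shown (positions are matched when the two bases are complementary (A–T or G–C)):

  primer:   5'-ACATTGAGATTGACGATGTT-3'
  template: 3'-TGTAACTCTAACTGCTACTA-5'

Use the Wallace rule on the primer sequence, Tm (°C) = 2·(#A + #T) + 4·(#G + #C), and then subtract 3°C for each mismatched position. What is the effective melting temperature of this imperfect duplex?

51°C

Primer base counts: A=6, T=7, G=5, C=2 → A+T=13, G+C=7
Perfect-match Tm = 2(13) + 4(7) = 26 + 28 = 54°C
Mismatches (positions where the bases are not complementary): 1 (at position 19)
Effective Tm = 54 − 1×3 = 54 − 3 = 51°C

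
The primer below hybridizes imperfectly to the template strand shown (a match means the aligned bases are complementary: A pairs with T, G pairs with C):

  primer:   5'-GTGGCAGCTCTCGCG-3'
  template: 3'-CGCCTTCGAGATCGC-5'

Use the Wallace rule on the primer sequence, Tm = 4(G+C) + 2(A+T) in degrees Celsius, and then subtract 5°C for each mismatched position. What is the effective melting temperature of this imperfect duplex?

Primer base counts: A=1, T=3, G=6, C=5 → A+T=4, G+C=11
Perfect-match Tm = 2(4) + 4(11) = 8 + 44 = 52°C
Mismatches (positions where the bases are not complementary): 3 (at positions 2, 5, 12)
Effective Tm = 52 − 3×5 = 52 − 15 = 37°C

37°C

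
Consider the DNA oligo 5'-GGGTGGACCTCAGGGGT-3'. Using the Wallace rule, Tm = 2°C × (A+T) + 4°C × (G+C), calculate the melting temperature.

C=3, G=9, T=3, A=2
So N_AT = 5 and N_GC = 12.
Tm = 2(5) + 4(12) = 10 + 48 = 58°C

58°C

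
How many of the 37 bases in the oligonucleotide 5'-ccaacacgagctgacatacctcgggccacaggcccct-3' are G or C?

24

Base counts: C=16, T=4, A=9, G=8
G+C = 8 + 16 = 24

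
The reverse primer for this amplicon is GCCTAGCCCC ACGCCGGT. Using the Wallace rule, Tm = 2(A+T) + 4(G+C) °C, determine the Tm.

G=5, T=2, A=2, C=9
AT pairs contribute 4, GC pairs contribute 14.
Tm = 2(4) + 4(14) = 8 + 56 = 64°C

64°C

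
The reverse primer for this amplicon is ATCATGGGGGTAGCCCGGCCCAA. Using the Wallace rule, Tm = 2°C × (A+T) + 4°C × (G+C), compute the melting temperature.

76°C

Base counts: C=7, T=3, G=8, A=5
AT pairs contribute 8, GC pairs contribute 15.
Tm = 2×8 + 4×15 = 76°C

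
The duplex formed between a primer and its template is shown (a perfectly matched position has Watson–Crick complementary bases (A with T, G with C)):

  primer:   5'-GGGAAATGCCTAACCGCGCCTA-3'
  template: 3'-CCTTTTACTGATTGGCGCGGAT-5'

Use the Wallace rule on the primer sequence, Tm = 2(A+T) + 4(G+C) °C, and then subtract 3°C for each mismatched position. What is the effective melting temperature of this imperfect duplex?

Primer base counts: A=6, T=3, G=6, C=7 → A+T=9, G+C=13
Perfect-match Tm = 2(9) + 4(13) = 18 + 52 = 70°C
Mismatches (positions where the bases are not complementary): 2 (at positions 3, 9)
Effective Tm = 70 − 2×3 = 70 − 6 = 64°C

64°C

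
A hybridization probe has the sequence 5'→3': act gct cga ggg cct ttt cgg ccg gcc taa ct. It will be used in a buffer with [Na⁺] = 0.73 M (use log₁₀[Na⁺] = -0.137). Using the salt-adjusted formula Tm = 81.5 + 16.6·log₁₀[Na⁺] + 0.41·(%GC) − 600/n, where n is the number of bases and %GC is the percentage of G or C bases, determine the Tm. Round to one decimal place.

Length n = 32. Counting bases: G=9, T=8, A=4, C=11
G+C = 20, so %GC = 20/32 × 100 = 62.5%
Salt term: 16.6 × (-0.137) = -2.274
GC term: 0.41 × 62.5 = 25.625; length term: −600/32 = −18.75
Tm = 81.5 + (-2.274) + 25.625 − 18.75 = 86.101 → 86.1°C

86.1°C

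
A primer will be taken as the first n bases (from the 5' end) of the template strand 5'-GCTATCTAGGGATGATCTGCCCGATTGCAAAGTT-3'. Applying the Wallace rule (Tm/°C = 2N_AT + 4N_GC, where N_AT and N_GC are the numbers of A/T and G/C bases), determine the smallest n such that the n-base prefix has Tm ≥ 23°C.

First 8 bases: GCTATCTA → Tm = 22°C (< 23°C)
First 9 bases: GCTATCTAG → Tm = 26°C (≥ 23°C)
Since every base adds ≥2°C, Tm only increases with n, so the threshold is first crossed at n = 9.

n = 9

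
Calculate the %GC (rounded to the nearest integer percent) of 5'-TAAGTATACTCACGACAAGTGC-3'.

41%

Counting bases: A=8, G=4, T=5, C=5
G+C = 4 + 5 = 9 out of 22 bases
%GC = 9/22 × 100 = 40.91% ≈ 41%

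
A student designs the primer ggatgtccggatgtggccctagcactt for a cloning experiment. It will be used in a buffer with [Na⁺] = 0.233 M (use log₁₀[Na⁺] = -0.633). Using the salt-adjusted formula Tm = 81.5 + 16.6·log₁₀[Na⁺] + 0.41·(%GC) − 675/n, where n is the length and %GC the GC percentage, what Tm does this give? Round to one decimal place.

70.3°C

Length n = 27. Counting bases: T=7, G=9, A=4, C=7
G+C = 16, so %GC = 16/27 × 100 = 59.259%
Salt term: 16.6 × (-0.633) = -10.508
GC term: 0.41 × 59.259 = 24.296; length term: −675/27 = −25
Tm = 81.5 + (-10.508) + 24.296 − 25 = 70.288 → 70.3°C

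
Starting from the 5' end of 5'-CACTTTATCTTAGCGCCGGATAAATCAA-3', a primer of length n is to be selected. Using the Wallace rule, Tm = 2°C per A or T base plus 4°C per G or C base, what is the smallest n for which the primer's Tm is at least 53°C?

First 17 bases: CACTTTATCTTAGCGCC → Tm = 50°C (< 53°C)
First 18 bases: CACTTTATCTTAGCGCCG → Tm = 54°C (≥ 53°C)
Each additional base adds 2°C (A/T) or 4°C (G/C), so Tm is non-decreasing in n; n = 18 is the first length to reach 53°C.

n = 18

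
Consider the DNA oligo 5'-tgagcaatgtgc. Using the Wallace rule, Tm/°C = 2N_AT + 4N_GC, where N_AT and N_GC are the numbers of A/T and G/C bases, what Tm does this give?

36°C

Base counts: G=4, A=3, C=2, T=3
So N_AT = 6 and N_GC = 6.
Tm = 2(6) + 4(6) = 12 + 24 = 36°C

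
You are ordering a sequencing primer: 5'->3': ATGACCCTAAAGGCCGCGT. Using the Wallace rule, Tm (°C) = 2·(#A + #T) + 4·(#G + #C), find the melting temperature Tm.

Counting bases: C=6, G=5, A=5, T=3
A+T = 8, G+C = 11
Tm = 4·11 + 2·8 = 44 + 16 = 60°C

60°C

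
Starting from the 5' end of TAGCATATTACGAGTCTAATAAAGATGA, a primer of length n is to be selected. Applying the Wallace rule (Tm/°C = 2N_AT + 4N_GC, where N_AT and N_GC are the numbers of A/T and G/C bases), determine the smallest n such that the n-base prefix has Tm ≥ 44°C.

n = 16

First 15 bases: TAGCATATTACGAGT → Tm = 40°C (< 44°C)
First 16 bases: TAGCATATTACGAGTC → Tm = 44°C (≥ 44°C)
Each additional base adds 2°C (A/T) or 4°C (G/C), so Tm is non-decreasing in n; n = 16 is the first length to reach 44°C.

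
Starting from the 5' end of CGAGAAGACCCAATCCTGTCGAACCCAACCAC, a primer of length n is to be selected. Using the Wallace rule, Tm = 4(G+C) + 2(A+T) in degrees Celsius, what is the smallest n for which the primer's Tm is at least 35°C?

n = 11

First 10 bases: CGAGAAGACC → Tm = 32°C (< 35°C)
First 11 bases: CGAGAAGACCC → Tm = 36°C (≥ 35°C)
Since every base adds ≥2°C, Tm only increases with n, so the threshold is first crossed at n = 11.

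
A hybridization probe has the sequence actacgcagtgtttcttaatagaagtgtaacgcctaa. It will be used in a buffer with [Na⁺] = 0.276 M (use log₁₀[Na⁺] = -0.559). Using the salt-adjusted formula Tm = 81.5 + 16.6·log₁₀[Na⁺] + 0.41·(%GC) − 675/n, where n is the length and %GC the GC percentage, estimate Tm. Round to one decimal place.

Length n = 37. Scanning the sequence gives A=12, C=7, T=11, G=7.
G+C = 14, so %GC = 14/37 × 100 = 37.838%
Salt term: 16.6 × (-0.559) = -9.279
GC term: 0.41 × 37.838 = 15.514; length term: −675/37 = −18.243
Tm = 81.5 + (-9.279) + 15.514 − 18.243 = 69.492 → 69.5°C

69.5°C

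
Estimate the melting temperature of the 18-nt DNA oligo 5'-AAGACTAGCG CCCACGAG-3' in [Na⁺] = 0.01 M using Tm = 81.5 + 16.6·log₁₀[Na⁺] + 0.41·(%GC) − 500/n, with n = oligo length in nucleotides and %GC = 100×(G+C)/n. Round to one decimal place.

Length n = 18. T=1, C=6, G=5, A=6
G+C = 11, so %GC = 11/18 × 100 = 61.111%
Salt term: 16.6 × (-2) = -33.2
GC term: 0.41 × 61.111 = 25.056; length term: −500/18 = −27.778
Tm = 81.5 + (-33.2) + 25.056 − 27.778 = 45.578 → 45.6°C

45.6°C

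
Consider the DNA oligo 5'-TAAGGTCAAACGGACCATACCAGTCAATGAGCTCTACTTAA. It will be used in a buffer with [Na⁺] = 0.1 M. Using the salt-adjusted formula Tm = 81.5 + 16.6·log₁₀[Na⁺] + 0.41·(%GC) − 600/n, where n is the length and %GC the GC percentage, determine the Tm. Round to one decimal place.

67.3°C

Length n = 41. T=9, G=7, C=10, A=15
G+C = 17, so %GC = 17/41 × 100 = 41.463%
Salt term: 16.6 × (-1) = -16.6
GC term: 0.41 × 41.463 = 17; length term: −600/41 = −14.634
Tm = 81.5 + (-16.6) + 17 − 14.634 = 67.266 → 67.3°C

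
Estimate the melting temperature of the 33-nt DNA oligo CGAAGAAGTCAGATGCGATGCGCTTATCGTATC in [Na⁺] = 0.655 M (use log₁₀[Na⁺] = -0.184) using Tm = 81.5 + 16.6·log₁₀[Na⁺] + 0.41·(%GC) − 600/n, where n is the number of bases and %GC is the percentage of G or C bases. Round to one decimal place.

Length n = 33. A=9, T=8, C=7, G=9
G+C = 16, so %GC = 16/33 × 100 = 48.485%
Salt term: 16.6 × (-0.184) = -3.054
GC term: 0.41 × 48.485 = 19.879; length term: −600/33 = −18.182
Tm = 81.5 + (-3.054) + 19.879 − 18.182 = 80.143 → 80.1°C

80.1°C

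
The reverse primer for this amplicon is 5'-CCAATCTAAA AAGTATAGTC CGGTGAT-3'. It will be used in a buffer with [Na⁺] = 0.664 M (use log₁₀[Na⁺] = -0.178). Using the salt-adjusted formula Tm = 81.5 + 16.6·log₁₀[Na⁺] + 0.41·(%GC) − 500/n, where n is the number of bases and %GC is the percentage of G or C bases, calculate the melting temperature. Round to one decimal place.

75.2°C

Length n = 27. Base counts: G=5, C=5, T=7, A=10
G+C = 10, so %GC = 10/27 × 100 = 37.037%
Salt term: 16.6 × (-0.178) = -2.955
GC term: 0.41 × 37.037 = 15.185; length term: −500/27 = −18.519
Tm = 81.5 + (-2.955) + 15.185 − 18.519 = 75.211 → 75.2°C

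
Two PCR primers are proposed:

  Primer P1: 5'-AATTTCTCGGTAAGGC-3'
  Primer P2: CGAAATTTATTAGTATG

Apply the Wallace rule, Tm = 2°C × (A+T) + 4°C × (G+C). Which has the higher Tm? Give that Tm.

Primer P1: A+T=9, G+C=7 → Tm = 2(9)+4(7) = 46°C
Primer P2: A+T=13, G+C=4 → Tm = 2(13)+4(4) = 42°C
46°C vs 42°C → primer P1 is higher.

Primer P1, 46°C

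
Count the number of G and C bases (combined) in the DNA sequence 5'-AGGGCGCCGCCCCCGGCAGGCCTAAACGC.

23

Scanning the sequence gives A=5, T=1, C=13, G=10.
G+C = 10 + 13 = 23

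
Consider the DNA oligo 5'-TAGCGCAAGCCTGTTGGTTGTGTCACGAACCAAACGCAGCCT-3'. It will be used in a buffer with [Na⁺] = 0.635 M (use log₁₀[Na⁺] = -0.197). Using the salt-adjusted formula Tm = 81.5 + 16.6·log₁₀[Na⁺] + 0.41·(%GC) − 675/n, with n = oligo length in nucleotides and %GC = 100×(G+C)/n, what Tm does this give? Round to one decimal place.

Length n = 42. Base counts: C=12, G=11, A=10, T=9
G+C = 23, so %GC = 23/42 × 100 = 54.762%
Salt term: 16.6 × (-0.197) = -3.27
GC term: 0.41 × 54.762 = 22.452; length term: −675/42 = −16.071
Tm = 81.5 + (-3.27) + 22.452 − 16.071 = 84.611 → 84.6°C

84.6°C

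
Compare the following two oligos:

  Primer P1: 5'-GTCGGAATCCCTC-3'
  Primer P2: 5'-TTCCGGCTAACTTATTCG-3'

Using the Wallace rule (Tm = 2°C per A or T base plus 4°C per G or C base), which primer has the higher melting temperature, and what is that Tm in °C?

Primer P1: A+T=5, G+C=8 → Tm = 2(5)+4(8) = 42°C
Primer P2: A+T=10, G+C=8 → Tm = 2(10)+4(8) = 52°C
42°C vs 52°C → primer P2 is higher.

Primer P2, 52°C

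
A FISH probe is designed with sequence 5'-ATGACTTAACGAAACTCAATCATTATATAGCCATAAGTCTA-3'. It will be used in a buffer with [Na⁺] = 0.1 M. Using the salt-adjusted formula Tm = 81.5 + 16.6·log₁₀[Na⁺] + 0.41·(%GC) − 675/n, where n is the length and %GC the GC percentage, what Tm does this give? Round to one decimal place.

Length n = 41. Base counts: C=8, T=12, A=17, G=4
G+C = 12, so %GC = 12/41 × 100 = 29.268%
Salt term: 16.6 × (-1) = -16.6
GC term: 0.41 × 29.268 = 12; length term: −675/41 = −16.463
Tm = 81.5 + (-16.6) + 12 − 16.463 = 60.437 → 60.4°C

60.4°C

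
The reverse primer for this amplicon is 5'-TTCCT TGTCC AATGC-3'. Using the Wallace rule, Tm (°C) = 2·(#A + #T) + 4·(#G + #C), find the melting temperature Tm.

Scanning the sequence gives A=2, G=2, C=5, T=6.
So N_AT = 8 and N_GC = 7.
Tm = 2×8 + 4×7 = 44°C

44°C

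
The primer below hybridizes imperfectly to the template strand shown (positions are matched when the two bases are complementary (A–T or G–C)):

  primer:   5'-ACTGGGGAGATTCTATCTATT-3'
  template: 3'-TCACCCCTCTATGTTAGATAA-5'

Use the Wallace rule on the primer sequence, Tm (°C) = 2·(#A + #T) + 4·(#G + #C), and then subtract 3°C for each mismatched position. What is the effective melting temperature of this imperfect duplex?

Primer base counts: A=5, T=8, G=5, C=3 → A+T=13, G+C=8
Perfect-match Tm = 2(13) + 4(8) = 26 + 32 = 58°C
Mismatches (positions where the bases are not complementary): 3 (at positions 2, 12, 14)
Effective Tm = 58 − 3×3 = 58 − 9 = 49°C

49°C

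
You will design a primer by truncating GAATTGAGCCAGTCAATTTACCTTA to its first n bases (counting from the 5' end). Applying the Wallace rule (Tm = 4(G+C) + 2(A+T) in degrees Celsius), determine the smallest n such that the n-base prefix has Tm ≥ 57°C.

First 20 bases: GAATTGAGCCAGTCAATTTA → Tm = 54°C (< 57°C)
First 21 bases: GAATTGAGCCAGTCAATTTAC → Tm = 58°C (≥ 57°C)
Each additional base adds 2°C (A/T) or 4°C (G/C), so Tm is non-decreasing in n; n = 21 is the first length to reach 57°C.

n = 21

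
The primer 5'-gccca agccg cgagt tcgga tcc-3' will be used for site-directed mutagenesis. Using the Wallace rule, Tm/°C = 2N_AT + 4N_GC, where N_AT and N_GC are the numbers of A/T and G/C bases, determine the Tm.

78°C

Counting bases: G=7, A=4, T=3, C=9
A+T = 7, G+C = 16
Tm = 2(7) + 4(16) = 14 + 64 = 78°C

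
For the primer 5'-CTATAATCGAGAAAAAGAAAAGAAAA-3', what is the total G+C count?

G=4, A=17, C=2, T=3
Total G or C: 4 + 2 = 6

6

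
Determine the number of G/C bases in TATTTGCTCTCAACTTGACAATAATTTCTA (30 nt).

G=2, T=13, A=9, C=6
Total G or C: 2 + 6 = 8

8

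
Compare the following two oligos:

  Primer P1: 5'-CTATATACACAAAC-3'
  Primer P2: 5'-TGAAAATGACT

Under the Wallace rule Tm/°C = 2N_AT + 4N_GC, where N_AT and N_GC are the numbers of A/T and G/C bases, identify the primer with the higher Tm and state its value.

Primer P1: A+T=10, G+C=4 → Tm = 2(10)+4(4) = 36°C
Primer P2: A+T=8, G+C=3 → Tm = 2(8)+4(3) = 28°C
36°C vs 28°C → primer P1 is higher.

Primer P1, 36°C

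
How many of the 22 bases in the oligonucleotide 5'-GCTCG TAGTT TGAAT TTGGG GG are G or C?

Base counts: C=2, A=3, T=8, G=9
Total G or C: 9 + 2 = 11

11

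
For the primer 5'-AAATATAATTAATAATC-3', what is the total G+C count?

Base counts: G=0, A=10, T=6, C=1
Total G or C: 0 + 1 = 1

1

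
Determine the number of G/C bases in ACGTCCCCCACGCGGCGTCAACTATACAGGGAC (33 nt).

21

Scanning the sequence gives G=8, A=8, C=13, T=4.
Total G or C: 8 + 13 = 21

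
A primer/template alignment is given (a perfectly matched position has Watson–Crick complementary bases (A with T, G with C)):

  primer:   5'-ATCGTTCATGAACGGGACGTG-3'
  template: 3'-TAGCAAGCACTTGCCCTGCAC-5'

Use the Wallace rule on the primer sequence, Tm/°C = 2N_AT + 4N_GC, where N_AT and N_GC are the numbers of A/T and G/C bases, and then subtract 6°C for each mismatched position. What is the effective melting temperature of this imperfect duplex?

Primer base counts: A=5, T=5, G=7, C=4 → A+T=10, G+C=11
Perfect-match Tm = 2(10) + 4(11) = 20 + 44 = 64°C
Mismatches (positions where the bases are not complementary): 1 (at position 8)
Effective Tm = 64 − 1×6 = 64 − 6 = 58°C

58°C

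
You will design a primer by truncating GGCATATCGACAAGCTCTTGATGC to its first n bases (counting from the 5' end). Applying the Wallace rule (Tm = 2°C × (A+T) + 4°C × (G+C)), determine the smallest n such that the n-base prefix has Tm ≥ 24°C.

First 7 bases: GGCATAT → Tm = 20°C (< 24°C)
First 8 bases: GGCATATC → Tm = 24°C (≥ 24°C)
Since every base adds ≥2°C, Tm only increases with n, so the threshold is first crossed at n = 8.

n = 8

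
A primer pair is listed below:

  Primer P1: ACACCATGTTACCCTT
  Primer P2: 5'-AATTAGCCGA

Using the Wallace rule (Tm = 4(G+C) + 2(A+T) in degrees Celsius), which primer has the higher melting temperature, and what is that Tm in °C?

Primer P1: A+T=9, G+C=7 → Tm = 2(9)+4(7) = 46°C
Primer P2: A+T=6, G+C=4 → Tm = 2(6)+4(4) = 28°C
46°C vs 28°C → primer P1 is higher.

Primer P1, 46°C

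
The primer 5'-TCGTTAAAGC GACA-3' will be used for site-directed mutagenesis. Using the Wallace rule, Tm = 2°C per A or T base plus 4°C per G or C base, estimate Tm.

Counting bases: A=5, G=3, C=3, T=3
A+T = 8, G+C = 6
Tm = 2(8) + 4(6) = 16 + 24 = 40°C

40°C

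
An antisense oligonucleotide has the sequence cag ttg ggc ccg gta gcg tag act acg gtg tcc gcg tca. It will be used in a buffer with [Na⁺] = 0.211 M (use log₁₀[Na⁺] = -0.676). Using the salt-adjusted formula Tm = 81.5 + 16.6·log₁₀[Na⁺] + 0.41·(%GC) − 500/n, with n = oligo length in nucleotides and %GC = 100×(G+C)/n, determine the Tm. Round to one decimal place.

83.7°C

Length n = 39. Counting bases: T=8, A=6, C=11, G=14
G+C = 25, so %GC = 25/39 × 100 = 64.103%
Salt term: 16.6 × (-0.676) = -11.222
GC term: 0.41 × 64.103 = 26.282; length term: −500/39 = −12.821
Tm = 81.5 + (-11.222) + 26.282 − 12.821 = 83.739 → 83.7°C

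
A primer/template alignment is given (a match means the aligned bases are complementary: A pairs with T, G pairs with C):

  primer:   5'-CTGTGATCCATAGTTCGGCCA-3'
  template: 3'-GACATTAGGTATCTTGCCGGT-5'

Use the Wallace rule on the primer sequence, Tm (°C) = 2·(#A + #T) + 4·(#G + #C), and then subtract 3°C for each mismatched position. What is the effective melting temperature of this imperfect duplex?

Primer base counts: A=4, T=6, G=5, C=6 → A+T=10, G+C=11
Perfect-match Tm = 2(10) + 4(11) = 20 + 44 = 64°C
Mismatches (positions where the bases are not complementary): 3 (at positions 5, 14, 15)
Effective Tm = 64 − 3×3 = 64 − 9 = 55°C

55°C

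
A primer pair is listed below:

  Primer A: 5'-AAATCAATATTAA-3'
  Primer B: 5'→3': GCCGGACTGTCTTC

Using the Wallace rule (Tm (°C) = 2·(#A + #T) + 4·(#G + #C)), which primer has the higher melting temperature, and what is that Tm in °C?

Primer A: A+T=12, G+C=1 → Tm = 2(12)+4(1) = 28°C
Primer B: A+T=5, G+C=9 → Tm = 2(5)+4(9) = 46°C
28°C vs 46°C → primer B is higher.

Primer B, 46°C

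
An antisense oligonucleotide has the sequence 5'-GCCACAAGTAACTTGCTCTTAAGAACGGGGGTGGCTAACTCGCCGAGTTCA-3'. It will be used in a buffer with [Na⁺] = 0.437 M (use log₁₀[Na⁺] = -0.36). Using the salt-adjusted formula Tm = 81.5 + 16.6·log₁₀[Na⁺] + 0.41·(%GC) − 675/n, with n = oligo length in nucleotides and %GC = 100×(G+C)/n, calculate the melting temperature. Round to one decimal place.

84.0°C

Length n = 51. Base counts: G=14, C=13, T=11, A=13
G+C = 27, so %GC = 27/51 × 100 = 52.941%
Salt term: 16.6 × (-0.36) = -5.976
GC term: 0.41 × 52.941 = 21.706; length term: −675/51 = −13.235
Tm = 81.5 + (-5.976) + 21.706 − 13.235 = 83.995 → 84.0°C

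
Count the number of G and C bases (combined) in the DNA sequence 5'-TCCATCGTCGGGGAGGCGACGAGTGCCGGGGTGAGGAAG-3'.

27

Counting bases: T=5, G=19, C=8, A=7
G+C = 19 + 8 = 27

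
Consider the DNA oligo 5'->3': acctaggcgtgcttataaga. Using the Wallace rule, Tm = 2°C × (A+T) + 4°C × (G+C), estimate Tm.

Scanning the sequence gives C=4, A=6, G=5, T=5.
So N_AT = 11 and N_GC = 9.
Tm = 4·9 + 2·11 = 36 + 22 = 58°C

58°C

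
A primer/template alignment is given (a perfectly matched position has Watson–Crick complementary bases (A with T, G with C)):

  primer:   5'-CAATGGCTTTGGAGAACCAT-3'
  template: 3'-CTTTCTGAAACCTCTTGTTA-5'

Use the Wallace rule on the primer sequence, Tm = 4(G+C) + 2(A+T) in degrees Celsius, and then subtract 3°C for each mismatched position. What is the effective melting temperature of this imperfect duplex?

46°C

Primer base counts: A=6, T=5, G=5, C=4 → A+T=11, G+C=9
Perfect-match Tm = 2(11) + 4(9) = 22 + 36 = 58°C
Mismatches (positions where the bases are not complementary): 4 (at positions 1, 4, 6, 18)
Effective Tm = 58 − 4×3 = 58 − 12 = 46°C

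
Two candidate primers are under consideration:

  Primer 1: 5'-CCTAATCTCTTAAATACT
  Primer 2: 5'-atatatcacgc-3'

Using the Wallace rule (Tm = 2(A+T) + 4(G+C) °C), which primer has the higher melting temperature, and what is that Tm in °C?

Primer 1, 46°C

Primer 1: A+T=13, G+C=5 → Tm = 2(13)+4(5) = 46°C
Primer 2: A+T=7, G+C=4 → Tm = 2(7)+4(4) = 30°C
46°C vs 30°C → primer 1 is higher.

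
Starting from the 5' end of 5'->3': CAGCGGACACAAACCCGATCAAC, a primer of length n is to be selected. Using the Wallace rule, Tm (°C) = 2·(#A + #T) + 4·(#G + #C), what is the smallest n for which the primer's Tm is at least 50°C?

n = 16

First 15 bases: CAGCGGACACAAACC → Tm = 48°C (< 50°C)
First 16 bases: CAGCGGACACAAACCC → Tm = 52°C (≥ 50°C)
Since every base adds ≥2°C, Tm only increases with n, so the threshold is first crossed at n = 16.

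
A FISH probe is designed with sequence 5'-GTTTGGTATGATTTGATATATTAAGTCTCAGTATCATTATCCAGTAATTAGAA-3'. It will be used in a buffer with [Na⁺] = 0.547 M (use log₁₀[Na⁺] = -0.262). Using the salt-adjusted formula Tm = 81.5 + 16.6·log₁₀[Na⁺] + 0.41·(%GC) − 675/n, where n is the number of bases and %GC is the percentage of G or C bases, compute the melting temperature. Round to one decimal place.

Length n = 53. Scanning the sequence gives A=17, C=5, G=9, T=22.
G+C = 14, so %GC = 14/53 × 100 = 26.415%
Salt term: 16.6 × (-0.262) = -4.349
GC term: 0.41 × 26.415 = 10.83; length term: −675/53 = −12.736
Tm = 81.5 + (-4.349) + 10.83 − 12.736 = 75.245 → 75.2°C

75.2°C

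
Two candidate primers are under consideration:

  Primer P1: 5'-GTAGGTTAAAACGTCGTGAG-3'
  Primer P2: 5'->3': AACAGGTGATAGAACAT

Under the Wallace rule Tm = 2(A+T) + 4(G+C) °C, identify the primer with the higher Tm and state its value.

Primer P1: A+T=11, G+C=9 → Tm = 2(11)+4(9) = 58°C
Primer P2: A+T=11, G+C=6 → Tm = 2(11)+4(6) = 46°C
58°C vs 46°C → primer P1 is higher.

Primer P1, 58°C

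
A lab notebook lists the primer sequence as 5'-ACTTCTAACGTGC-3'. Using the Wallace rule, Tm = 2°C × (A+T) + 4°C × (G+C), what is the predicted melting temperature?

38°C

Counting bases: T=4, A=3, G=2, C=4
AT pairs contribute 7, GC pairs contribute 6.
Tm = 2(7) + 4(6) = 14 + 24 = 38°C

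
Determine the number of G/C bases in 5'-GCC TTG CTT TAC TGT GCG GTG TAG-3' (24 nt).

Base counts: G=8, A=2, C=5, T=9
Total G or C: 8 + 5 = 13

13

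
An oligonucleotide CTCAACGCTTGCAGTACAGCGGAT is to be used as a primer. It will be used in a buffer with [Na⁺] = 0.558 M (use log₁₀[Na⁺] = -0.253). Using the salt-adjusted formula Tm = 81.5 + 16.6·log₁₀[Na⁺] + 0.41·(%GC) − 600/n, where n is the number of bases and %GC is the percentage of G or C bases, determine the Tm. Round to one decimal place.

Length n = 24. Scanning the sequence gives A=6, G=6, C=7, T=5.
G+C = 13, so %GC = 13/24 × 100 = 54.167%
Salt term: 16.6 × (-0.253) = -4.2
GC term: 0.41 × 54.167 = 22.208; length term: −600/24 = −25
Tm = 81.5 + (-4.2) + 22.208 − 25 = 74.508 → 74.5°C

74.5°C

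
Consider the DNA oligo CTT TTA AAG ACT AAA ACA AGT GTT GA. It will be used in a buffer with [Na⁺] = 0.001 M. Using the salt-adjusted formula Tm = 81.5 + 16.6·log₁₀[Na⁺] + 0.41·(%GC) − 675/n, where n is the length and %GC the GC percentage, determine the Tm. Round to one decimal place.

16.8°C

Length n = 26. Scanning the sequence gives C=3, T=8, G=4, A=11.
G+C = 7, so %GC = 7/26 × 100 = 26.923%
Salt term: 16.6 × (-3) = -49.8
GC term: 0.41 × 26.923 = 11.038; length term: −675/26 = −25.962
Tm = 81.5 + (-49.8) + 11.038 − 25.962 = 16.776 → 16.8°C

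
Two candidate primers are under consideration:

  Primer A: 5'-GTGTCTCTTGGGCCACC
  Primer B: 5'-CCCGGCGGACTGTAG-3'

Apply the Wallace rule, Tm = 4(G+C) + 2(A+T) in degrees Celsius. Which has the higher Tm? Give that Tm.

Primer A: A+T=6, G+C=11 → Tm = 2(6)+4(11) = 56°C
Primer B: A+T=4, G+C=11 → Tm = 2(4)+4(11) = 52°C
56°C vs 52°C → primer A is higher.

Primer A, 56°C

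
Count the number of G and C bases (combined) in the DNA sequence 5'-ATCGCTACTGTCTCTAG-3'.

8

T=6, G=3, C=5, A=3
G+C = 3 + 5 = 8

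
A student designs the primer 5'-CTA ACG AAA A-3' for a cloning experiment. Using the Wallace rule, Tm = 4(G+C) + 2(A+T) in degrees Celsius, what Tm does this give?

C=2, T=1, A=6, G=1
AT pairs contribute 7, GC pairs contribute 3.
Tm = 4·3 + 2·7 = 12 + 14 = 26°C

26°C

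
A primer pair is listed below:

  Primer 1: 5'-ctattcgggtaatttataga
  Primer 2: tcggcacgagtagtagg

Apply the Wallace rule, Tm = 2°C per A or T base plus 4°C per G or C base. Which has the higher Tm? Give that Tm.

Primer 1: A+T=14, G+C=6 → Tm = 2(14)+4(6) = 52°C
Primer 2: A+T=7, G+C=10 → Tm = 2(7)+4(10) = 54°C
52°C vs 54°C → primer 2 is higher.

Primer 2, 54°C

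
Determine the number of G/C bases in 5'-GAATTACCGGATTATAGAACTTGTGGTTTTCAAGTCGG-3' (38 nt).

Base counts: T=13, A=10, G=10, C=5
Total G or C: 10 + 5 = 15

15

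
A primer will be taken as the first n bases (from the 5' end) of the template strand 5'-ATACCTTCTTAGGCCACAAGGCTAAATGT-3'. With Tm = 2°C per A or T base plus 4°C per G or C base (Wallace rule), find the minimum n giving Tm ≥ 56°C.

n = 20

First 19 bases: ATACCTTCTTAGGCCACAA → Tm = 54°C (< 56°C)
First 20 bases: ATACCTTCTTAGGCCACAAG → Tm = 58°C (≥ 56°C)
Each additional base adds 2°C (A/T) or 4°C (G/C), so Tm is non-decreasing in n; n = 20 is the first length to reach 56°C.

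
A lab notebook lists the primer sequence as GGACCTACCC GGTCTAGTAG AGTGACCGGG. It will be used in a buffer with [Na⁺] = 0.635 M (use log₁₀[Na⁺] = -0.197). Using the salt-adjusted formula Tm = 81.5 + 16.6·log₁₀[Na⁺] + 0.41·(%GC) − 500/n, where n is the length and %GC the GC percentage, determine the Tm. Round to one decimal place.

87.5°C

Length n = 30. Counting bases: G=11, C=8, A=6, T=5
G+C = 19, so %GC = 19/30 × 100 = 63.333%
Salt term: 16.6 × (-0.197) = -3.27
GC term: 0.41 × 63.333 = 25.967; length term: −500/30 = −16.667
Tm = 81.5 + (-3.27) + 25.967 − 16.667 = 87.53 → 87.5°C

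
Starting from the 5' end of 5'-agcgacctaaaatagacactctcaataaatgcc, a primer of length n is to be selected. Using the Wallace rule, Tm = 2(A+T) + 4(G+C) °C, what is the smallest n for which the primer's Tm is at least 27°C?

First 8 bases: AGCGACCT → Tm = 26°C (< 27°C)
First 9 bases: AGCGACCTA → Tm = 28°C (≥ 27°C)
Since every base adds ≥2°C, Tm only increases with n, so the threshold is first crossed at n = 9.

n = 9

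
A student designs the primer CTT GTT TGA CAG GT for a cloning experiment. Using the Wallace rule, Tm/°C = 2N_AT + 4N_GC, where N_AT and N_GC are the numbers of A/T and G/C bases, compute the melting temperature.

40°C

T=6, G=4, C=2, A=2
A+T = 8, G+C = 6
Tm = 2×8 + 4×6 = 40°C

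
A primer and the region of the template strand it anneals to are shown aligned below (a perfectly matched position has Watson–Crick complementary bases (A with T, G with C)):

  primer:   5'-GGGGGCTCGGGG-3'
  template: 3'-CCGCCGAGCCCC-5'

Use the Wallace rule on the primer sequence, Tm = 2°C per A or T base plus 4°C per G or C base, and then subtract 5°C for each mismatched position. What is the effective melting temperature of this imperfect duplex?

Primer base counts: A=0, T=1, G=9, C=2 → A+T=1, G+C=11
Perfect-match Tm = 2(1) + 4(11) = 2 + 44 = 46°C
Mismatches (positions where the bases are not complementary): 1 (at position 3)
Effective Tm = 46 − 1×5 = 46 − 5 = 41°C

41°C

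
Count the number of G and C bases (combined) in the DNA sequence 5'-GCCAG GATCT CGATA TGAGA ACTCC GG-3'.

15

Counting bases: G=8, C=7, A=7, T=5
Total G or C: 8 + 7 = 15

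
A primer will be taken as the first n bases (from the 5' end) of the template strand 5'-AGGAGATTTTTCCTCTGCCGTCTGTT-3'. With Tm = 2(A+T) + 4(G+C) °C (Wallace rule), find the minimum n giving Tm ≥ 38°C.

First 13 bases: AGGAGATTTTTCC → Tm = 36°C (< 38°C)
First 14 bases: AGGAGATTTTTCCT → Tm = 38°C (≥ 38°C)
Each additional base adds 2°C (A/T) or 4°C (G/C), so Tm is non-decreasing in n; n = 14 is the first length to reach 38°C.

n = 14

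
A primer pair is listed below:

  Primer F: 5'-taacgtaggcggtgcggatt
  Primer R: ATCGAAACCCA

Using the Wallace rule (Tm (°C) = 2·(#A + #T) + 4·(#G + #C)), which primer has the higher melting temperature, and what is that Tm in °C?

Primer F, 62°C

Primer F: A+T=9, G+C=11 → Tm = 2(9)+4(11) = 62°C
Primer R: A+T=6, G+C=5 → Tm = 2(6)+4(5) = 32°C
62°C vs 32°C → primer F is higher.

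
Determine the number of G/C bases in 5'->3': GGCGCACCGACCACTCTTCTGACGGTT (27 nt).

G=7, A=4, C=10, T=6
G+C = 7 + 10 = 17

17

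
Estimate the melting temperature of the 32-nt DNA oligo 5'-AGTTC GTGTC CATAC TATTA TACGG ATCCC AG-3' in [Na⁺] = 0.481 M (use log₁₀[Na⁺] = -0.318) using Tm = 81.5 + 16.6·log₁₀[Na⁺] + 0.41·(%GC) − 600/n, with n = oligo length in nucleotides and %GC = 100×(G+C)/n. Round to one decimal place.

Length n = 32. Base counts: T=10, C=8, G=6, A=8
G+C = 14, so %GC = 14/32 × 100 = 43.75%
Salt term: 16.6 × (-0.318) = -5.279
GC term: 0.41 × 43.75 = 17.938; length term: −600/32 = −18.75
Tm = 81.5 + (-5.279) + 17.938 − 18.75 = 75.409 → 75.4°C

75.4°C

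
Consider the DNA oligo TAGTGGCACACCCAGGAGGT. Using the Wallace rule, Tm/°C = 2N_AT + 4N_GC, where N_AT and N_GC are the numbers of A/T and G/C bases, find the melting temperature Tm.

64°C

Base counts: G=7, A=5, T=3, C=5
AT pairs contribute 8, GC pairs contribute 12.
Tm = 4·12 + 2·8 = 48 + 16 = 64°C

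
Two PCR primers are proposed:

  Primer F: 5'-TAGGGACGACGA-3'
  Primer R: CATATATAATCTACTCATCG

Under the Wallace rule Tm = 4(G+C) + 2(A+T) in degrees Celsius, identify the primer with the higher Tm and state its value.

Primer R, 52°C

Primer F: A+T=5, G+C=7 → Tm = 2(5)+4(7) = 38°C
Primer R: A+T=14, G+C=6 → Tm = 2(14)+4(6) = 52°C
38°C vs 52°C → primer R is higher.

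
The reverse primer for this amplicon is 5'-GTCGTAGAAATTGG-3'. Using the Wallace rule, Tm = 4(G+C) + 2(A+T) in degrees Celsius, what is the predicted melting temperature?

40°C

T=4, A=4, G=5, C=1
A+T = 8, G+C = 6
Tm = 2×8 + 4×6 = 40°C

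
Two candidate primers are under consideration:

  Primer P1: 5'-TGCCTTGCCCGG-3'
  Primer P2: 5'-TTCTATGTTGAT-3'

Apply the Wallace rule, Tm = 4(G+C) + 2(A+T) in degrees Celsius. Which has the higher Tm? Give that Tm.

Primer P1: A+T=3, G+C=9 → Tm = 2(3)+4(9) = 42°C
Primer P2: A+T=9, G+C=3 → Tm = 2(9)+4(3) = 30°C
42°C vs 30°C → primer P1 is higher.

Primer P1, 42°C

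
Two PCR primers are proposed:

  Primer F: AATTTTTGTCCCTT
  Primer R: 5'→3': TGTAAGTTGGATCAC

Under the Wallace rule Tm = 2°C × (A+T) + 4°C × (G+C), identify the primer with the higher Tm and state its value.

Primer R, 42°C

Primer F: A+T=10, G+C=4 → Tm = 2(10)+4(4) = 36°C
Primer R: A+T=9, G+C=6 → Tm = 2(9)+4(6) = 42°C
36°C vs 42°C → primer R is higher.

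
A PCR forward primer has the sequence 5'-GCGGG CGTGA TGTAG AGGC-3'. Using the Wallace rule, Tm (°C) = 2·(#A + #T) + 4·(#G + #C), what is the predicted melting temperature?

64°C

Base counts: T=3, G=10, C=3, A=3
So N_AT = 6 and N_GC = 13.
Tm = 4·13 + 2·6 = 52 + 12 = 64°C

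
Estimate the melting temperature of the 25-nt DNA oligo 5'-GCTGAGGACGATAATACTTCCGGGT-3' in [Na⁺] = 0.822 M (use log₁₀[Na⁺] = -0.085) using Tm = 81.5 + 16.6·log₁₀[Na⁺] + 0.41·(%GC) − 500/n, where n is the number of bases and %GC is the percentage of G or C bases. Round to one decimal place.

81.4°C

Length n = 25. C=5, A=6, G=8, T=6
G+C = 13, so %GC = 13/25 × 100 = 52%
Salt term: 16.6 × (-0.085) = -1.411
GC term: 0.41 × 52 = 21.32; length term: −500/25 = −20
Tm = 81.5 + (-1.411) + 21.32 − 20 = 81.409 → 81.4°C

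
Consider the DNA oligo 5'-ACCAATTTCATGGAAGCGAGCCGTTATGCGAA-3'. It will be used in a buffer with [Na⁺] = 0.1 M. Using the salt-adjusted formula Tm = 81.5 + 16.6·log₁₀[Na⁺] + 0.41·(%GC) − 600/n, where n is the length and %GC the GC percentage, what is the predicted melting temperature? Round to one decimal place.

Length n = 32. Base counts: G=8, C=7, A=10, T=7
G+C = 15, so %GC = 15/32 × 100 = 46.875%
Salt term: 16.6 × (-1) = -16.6
GC term: 0.41 × 46.875 = 19.219; length term: −600/32 = −18.75
Tm = 81.5 + (-16.6) + 19.219 − 18.75 = 65.369 → 65.4°C

65.4°C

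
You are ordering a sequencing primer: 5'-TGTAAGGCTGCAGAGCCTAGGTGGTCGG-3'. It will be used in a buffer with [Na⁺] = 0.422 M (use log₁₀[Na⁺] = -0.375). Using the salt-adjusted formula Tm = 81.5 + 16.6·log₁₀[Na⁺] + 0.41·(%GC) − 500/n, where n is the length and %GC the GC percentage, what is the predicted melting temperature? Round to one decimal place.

82.3°C

Length n = 28. Counting bases: A=5, G=12, C=5, T=6
G+C = 17, so %GC = 17/28 × 100 = 60.714%
Salt term: 16.6 × (-0.375) = -6.225
GC term: 0.41 × 60.714 = 24.893; length term: −500/28 = −17.857
Tm = 81.5 + (-6.225) + 24.893 − 17.857 = 82.311 → 82.3°C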